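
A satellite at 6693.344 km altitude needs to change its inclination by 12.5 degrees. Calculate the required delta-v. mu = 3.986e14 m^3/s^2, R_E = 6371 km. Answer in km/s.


r = 13064.3440 km = 1.3064344e+07 m
V = sqrt(mu/r) = 5523.6334 m/s
di = 12.5 deg = 0.2181662 rad
dV = 2*V*sin(di/2) = 2*5523.6334*sin(0.1090831)
dV = 1202.6814 m/s = 1.2027 km/s

1.2027 km/s


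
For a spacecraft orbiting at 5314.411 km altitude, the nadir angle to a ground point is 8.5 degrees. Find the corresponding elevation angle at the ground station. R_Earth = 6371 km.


r = R_E + alt = 11685.4110 km
Law of sines in the satellite / Earth-center / ground-point triangle:
  sin(nadir)/R_E = sin(90 + el)/r  =>  cos(el) = (r/R_E)*sin(nadir)
cos(el) = (11685.4110 / 6371.0000) * sin(8.5 deg) = 0.2711056
el = arccos(0.2711056) = 74.2699 deg
(Earth-central angle = 90 - nadir - el = 7.2301 deg)

74.2699 degrees


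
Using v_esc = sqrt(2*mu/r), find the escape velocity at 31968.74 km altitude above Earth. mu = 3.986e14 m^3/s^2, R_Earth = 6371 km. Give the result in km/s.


r = 6371.0 + 31968.74 = 38339.7400 km = 3.833974e+07 m
v_esc = sqrt(2*mu/r) = sqrt(2*3.986e14 / 3.833974e+07)
v_esc = 4559.9393 m/s = 4.5599 km/s

4.5599 km/s


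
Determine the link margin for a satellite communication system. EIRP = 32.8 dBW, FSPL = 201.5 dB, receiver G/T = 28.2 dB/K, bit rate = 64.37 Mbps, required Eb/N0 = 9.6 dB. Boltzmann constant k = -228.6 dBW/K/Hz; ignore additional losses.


C/N0 = EIRP - FSPL + G/T - k = 32.8 - 201.5 + 28.2 - (-228.6)
C/N0 = 88.1000 dB-Hz
R_b = 64.37 Mbps = 6.437e+07 bps -> 10*log10(R_b) = 78.0868 dB-Hz
Eb/N0 = C/N0 - 10*log10(R_b) = 88.1000 - 78.0868 = 10.0132 dB
Margin = Eb/N0 - Eb/N0_req = 10.0132 - 9.6 = 0.4131649 dB (link closes)

0.4132 dB


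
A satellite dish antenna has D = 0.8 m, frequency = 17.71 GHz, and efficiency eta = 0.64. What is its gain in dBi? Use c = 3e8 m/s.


lambda = c/f = 3e8 / 1.771e+10 = 0.01693958 m
G = eta*(pi*D/lambda)^2 = 0.64*(pi*0.8/0.01693958)^2
G = 14088.1610 (linear)
G = 10*log10(14088.1610) = 41.4885 dBi

41.4885 dBi


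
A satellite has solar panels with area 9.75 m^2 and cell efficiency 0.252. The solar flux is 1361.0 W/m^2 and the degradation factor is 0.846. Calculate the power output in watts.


P = area * eta * S * degradation
P = 9.75 * 0.252 * 1361.0 * 0.846
P = 2829.0045 W

2829.0045 W


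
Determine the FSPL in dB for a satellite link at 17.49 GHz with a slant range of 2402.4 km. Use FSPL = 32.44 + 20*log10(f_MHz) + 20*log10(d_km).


f = 17.49 GHz = 17490.0000 MHz
d = 2402.4 km
FSPL = 32.44 + 20*log10(17490.0000) + 20*log10(2402.4)
FSPL = 32.44 + 84.8558 + 67.6129
FSPL = 184.9087 dB

184.9087 dB


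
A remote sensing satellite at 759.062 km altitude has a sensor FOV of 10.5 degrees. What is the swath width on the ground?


FOV = 10.5 deg = 0.1832596 rad
swath = 2 * alt * tan(FOV/2) = 2 * 759.062 * tan(0.09162979)
swath = 2 * 759.062 * 0.09188709
swath = 139.4960 km

139.4960 km


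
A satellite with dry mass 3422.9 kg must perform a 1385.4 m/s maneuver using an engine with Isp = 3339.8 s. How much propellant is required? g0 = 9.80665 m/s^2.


ve = Isp * g0 = 3339.8 * 9.80665 = 32752.249670 m/s
mass ratio = exp(dv/ve) = exp(1385.4/32752.249670) = 1.04320675
m_prop = m_dry * (mr - 1) = 3422.9 * (1.04320675 - 1)
m_prop = 147.8924 kg

147.8924 kg


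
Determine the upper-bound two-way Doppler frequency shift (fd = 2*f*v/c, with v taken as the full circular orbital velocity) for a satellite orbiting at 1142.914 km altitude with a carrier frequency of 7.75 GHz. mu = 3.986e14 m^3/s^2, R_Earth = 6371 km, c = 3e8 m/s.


r = 7.513914e+06 m
v = sqrt(mu/r) = 7283.4231 m/s (worst-case radial velocity)
f = 7.75 GHz = 7.75e+09 Hz
fd = 2*f*v/c = 2*7.75e+09*7283.4231/3.0e+08
fd = 376310.1917 Hz

376310.1917 Hz


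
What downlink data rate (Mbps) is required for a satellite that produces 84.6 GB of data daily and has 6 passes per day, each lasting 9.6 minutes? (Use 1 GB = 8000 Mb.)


total contact time = 6 * 9.6 * 60 = 3456.0000 s
data = 84.6 GB = 676800.0000 Mb
rate = 676800.0000 / 3456.0000 = 195.8333 Mbps

195.8333 Mbps


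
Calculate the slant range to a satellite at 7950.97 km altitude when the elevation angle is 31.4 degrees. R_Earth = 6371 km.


h = 7950.97 km, el = 31.4 deg
d = -R_E*sin(el) + sqrt((R_E*sin(el))^2 + 2*R_E*h + h^2)
d = -6371.0000*sin(0.5480334) + sqrt((6371.0000*0.5210096)^2 + 2*6371.0000*7950.97 + 7950.97^2)
d = 9930.0734 km

9930.0734 km


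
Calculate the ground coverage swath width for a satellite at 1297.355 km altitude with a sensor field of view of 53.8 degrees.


FOV = 53.8 deg = 0.9389871 rad
swath = 2 * alt * tan(FOV/2) = 2 * 1297.355 * tan(0.4694936)
swath = 2 * 1297.355 * 0.507329
swath = 1316.3715 km

1316.3715 km


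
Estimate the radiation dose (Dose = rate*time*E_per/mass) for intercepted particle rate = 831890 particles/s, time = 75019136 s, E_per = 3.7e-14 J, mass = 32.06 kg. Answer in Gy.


Total energy deposited = rate * time * E_per
  = 831890 * 75019136 * 3.7e-14 = 2.3091 J
Dose = E_total / mass = 2.3091 / 32.06
Dose = 0.07202382 Gy

0.0720 Gy


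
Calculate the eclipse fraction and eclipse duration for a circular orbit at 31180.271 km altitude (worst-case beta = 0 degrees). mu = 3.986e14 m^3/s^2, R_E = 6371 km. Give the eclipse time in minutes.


r = 37551.2710 km
T = 1206.9713 min
Eclipse fraction = arcsin(R_E/r)/pi = arcsin(6371.0000/37551.2710)/pi
= arcsin(0.1696614)/pi = 0.05426739
Eclipse duration = 0.05426739 * 1206.9713 = 65.4992 min

65.4992 minutes


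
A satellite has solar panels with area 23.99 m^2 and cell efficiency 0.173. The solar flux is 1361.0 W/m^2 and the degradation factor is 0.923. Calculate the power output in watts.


P = area * eta * S * degradation
P = 23.99 * 0.173 * 1361.0 * 0.923
P = 5213.5816 W

5213.5816 W


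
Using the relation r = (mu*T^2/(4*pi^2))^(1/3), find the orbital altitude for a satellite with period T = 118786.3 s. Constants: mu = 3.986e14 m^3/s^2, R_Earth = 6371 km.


T = 118786.3 s
r = (mu*T^2/(4*pi^2))^(1/3) = (3.986e14 * 118786.3^2 / (4*pi^2))^(1/3)
r = 5.2228003e+07 m = 52228.0033 km
alt = r - R_E = 52228.0033 - 6371 = 45857.0033 km

45857.0033 km


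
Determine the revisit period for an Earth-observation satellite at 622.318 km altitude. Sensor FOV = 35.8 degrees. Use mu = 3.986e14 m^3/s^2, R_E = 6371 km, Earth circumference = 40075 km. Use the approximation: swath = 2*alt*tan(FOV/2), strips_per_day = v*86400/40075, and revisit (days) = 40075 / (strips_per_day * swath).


swath = 2*622.318*tan(0.3124139) = 402.0065 km
v = sqrt(mu/r) = 7549.6533 m/s = 7.5497 km/s
strips/day = v*86400/40075 = 7.5497*86400/40075 = 16.2767
coverage/day = strips * swath = 16.2767 * 402.0065 = 6543.3518 km
revisit = 40075 / 6543.3518 = 6.1245 days

6.1245 days


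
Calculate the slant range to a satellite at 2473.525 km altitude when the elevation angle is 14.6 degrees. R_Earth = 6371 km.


h = 2473.525 km, el = 14.6 deg
d = -R_E*sin(el) + sqrt((R_E*sin(el))^2 + 2*R_E*h + h^2)
d = -6371.0000*sin(0.2548181) + sqrt((6371.0000*0.2520694)^2 + 2*6371.0000*2473.525 + 2473.525^2)
d = 4735.5963 km

4735.5963 km


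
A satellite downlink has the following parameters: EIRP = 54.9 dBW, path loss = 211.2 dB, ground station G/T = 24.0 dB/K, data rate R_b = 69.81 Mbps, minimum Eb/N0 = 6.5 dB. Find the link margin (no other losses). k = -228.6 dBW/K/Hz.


C/N0 = EIRP - FSPL + G/T - k = 54.9 - 211.2 + 24.0 - (-228.6)
C/N0 = 96.3000 dB-Hz
R_b = 69.81 Mbps = 6.981e+07 bps -> 10*log10(R_b) = 78.4392 dB-Hz
Eb/N0 = C/N0 - 10*log10(R_b) = 96.3000 - 78.4392 = 17.8608 dB
Margin = Eb/N0 - Eb/N0_req = 17.8608 - 6.5 = 11.3608 dB (link closes)

11.3608 dB


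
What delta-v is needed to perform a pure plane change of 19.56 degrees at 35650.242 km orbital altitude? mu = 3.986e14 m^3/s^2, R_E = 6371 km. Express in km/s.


r = 42021.2420 km = 4.2021242e+07 m
V = sqrt(mu/r) = 3079.8829 m/s
di = 19.56 deg = 0.3413864 rad
dV = 2*V*sin(di/2) = 2*3079.8829*sin(0.1706932)
dV = 1046.3318 m/s = 1.0463 km/s

1.0463 km/s


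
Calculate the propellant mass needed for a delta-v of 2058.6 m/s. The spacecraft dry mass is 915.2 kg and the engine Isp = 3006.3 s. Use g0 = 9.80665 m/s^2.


ve = Isp * g0 = 3006.3 * 9.80665 = 29481.731895 m/s
mass ratio = exp(dv/ve) = exp(2058.6/29481.731895) = 1.07232189
m_prop = m_dry * (mr - 1) = 915.2 * (1.07232189 - 1)
m_prop = 66.1890 kg

66.1890 kg


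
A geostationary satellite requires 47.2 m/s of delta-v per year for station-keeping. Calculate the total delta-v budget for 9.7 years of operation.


dV = rate * years = 47.2 * 9.7
dV = 457.8400 m/s

457.8400 m/s


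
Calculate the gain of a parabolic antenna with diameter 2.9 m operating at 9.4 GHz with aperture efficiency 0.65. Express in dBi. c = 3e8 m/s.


lambda = c/f = 3e8 / 9.4e+09 = 0.03191489 m
G = eta*(pi*D/lambda)^2 = 0.65*(pi*2.9/0.03191489)^2
G = 52969.0636 (linear)
G = 10*log10(52969.0636) = 47.2402 dBi

47.2402 dBi


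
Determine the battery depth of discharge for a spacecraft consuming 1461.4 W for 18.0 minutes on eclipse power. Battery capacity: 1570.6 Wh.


E_used = P * t / 60 = 1461.4 * 18.0 / 60 = 438.4200 Wh
DOD = E_used / E_total * 100 = 438.4200 / 1570.6 * 100
DOD = 27.9142 %

27.9142 %


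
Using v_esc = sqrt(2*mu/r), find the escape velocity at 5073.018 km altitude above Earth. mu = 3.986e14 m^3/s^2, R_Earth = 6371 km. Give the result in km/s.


r = 6371.0 + 5073.018 = 11444.0180 km = 1.1444018e+07 m
v_esc = sqrt(2*mu/r) = sqrt(2*3.986e14 / 1.1444018e+07)
v_esc = 8346.3075 m/s = 8.3463 km/s

8.3463 km/s


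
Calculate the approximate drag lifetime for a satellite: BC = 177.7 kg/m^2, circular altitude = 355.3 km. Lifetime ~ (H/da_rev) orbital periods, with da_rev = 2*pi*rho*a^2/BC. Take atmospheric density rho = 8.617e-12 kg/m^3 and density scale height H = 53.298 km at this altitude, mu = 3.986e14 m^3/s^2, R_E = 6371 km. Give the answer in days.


a = R_E + alt = 6726.3000 km = 6.7263e+06 m
da_rev = 2*pi*rho*a^2/BC = 2*pi*8.617e-12*(6.7263e+06)^2/177.7 = 13.784817 m per revolution
N = H/da_rev = 53298.0000 m / 13.784817 m = 3866.4279 revolutions
P = 2*pi*sqrt(a^3/mu) = 5490.0408 s
lifetime = N*P = 3866.4279 * 5490.0408 = 2.1226847e+07 s = 245.6811 days

245.6811 days


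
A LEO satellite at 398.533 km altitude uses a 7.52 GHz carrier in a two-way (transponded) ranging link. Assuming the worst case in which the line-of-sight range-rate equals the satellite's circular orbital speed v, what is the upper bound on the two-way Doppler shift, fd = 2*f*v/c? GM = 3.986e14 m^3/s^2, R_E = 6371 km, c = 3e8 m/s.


r = 6.769533e+06 m
v = sqrt(mu/r) = 7673.4257 m/s (worst-case radial velocity)
f = 7.52 GHz = 7.52e+09 Hz
fd = 2*f*v/c = 2*7.52e+09*7673.4257/3.0e+08
fd = 384694.4085 Hz

384694.4085 Hz


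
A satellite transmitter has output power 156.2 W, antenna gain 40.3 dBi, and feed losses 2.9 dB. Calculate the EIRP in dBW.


Pt = 156.2 W = 21.9368 dBW
EIRP = Pt_dBW + Gt - losses = 21.9368 + 40.3 - 2.9 = 59.3368 dBW

59.3368 dBW


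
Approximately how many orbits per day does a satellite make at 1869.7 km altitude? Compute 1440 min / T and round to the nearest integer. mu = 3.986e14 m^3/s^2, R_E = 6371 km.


r = 8.2407e+06 m
T = 2*pi*sqrt(r^3/mu) = 7444.8744 s = 124.0812 min
revs/day = 1440 / 124.0812 = 11.6053
Rounded: 12 revolutions per day

12 revolutions per day


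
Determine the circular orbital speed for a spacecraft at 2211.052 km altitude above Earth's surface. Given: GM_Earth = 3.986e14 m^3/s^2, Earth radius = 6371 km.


r = R_E + alt = 6371.0 + 2211.052 = 8582.0520 km = 8.582052e+06 m
v = sqrt(mu/r) = sqrt(3.986e14 / 8.582052e+06) = 6815.1132 m/s = 6.8151 km/s

6.8151 km/s


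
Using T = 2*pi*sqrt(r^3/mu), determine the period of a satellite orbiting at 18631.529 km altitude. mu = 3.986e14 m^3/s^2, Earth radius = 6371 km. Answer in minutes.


r = 25002.5290 km = 2.5002529e+07 m
T = 2*pi*sqrt(r^3/mu) = 2*pi*sqrt(1.5629742e+22 / 3.986e14)
T = 39344.7809 s = 655.7463 min

655.7463 minutes


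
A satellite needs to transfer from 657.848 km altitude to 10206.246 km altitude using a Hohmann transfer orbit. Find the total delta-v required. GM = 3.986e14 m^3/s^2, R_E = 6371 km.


r1 = 7028.8480 km = 7.028848e+06 m
r2 = 16577.2460 km = 1.6577246e+07 m
dv1 = sqrt(mu/r1)*(sqrt(2*r2/(r1+r2)) - 1) = 1393.9892 m/s
dv2 = sqrt(mu/r2)*(1 - sqrt(2*r1/(r1+r2))) = 1119.5157 m/s
total dv = |dv1| + |dv2| = 1393.9892 + 1119.5157 = 2513.5048 m/s = 2.5135 km/s

2.5135 km/s


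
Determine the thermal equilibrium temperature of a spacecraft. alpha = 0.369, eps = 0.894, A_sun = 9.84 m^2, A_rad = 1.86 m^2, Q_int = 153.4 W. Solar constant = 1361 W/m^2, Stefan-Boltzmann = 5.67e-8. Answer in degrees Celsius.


Numerator = alpha*S*A_sun + Q_int = 0.369*1361*9.84 + 153.4 = 5095.1366 W
Denominator = eps*sigma*A_rad = 0.894*5.67e-8*1.86 = 9.4283028e-08 W/K^4
T^4 = 5.4040867e+10 K^4
T = 482.1482 K = 208.9982 C

208.9982 degrees Celsius


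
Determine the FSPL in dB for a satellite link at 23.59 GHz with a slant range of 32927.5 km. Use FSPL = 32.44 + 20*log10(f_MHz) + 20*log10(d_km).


f = 23.59 GHz = 23590.0000 MHz
d = 32927.5 km
FSPL = 32.44 + 20*log10(23590.0000) + 20*log10(32927.5)
FSPL = 32.44 + 87.4546 + 90.3512
FSPL = 210.2457 dB

210.2457 dB


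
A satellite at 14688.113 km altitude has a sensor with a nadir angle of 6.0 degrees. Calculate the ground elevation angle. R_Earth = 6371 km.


r = R_E + alt = 21059.1130 km
Law of sines in the satellite / Earth-center / ground-point triangle:
  sin(nadir)/R_E = sin(90 + el)/r  =>  cos(el) = (r/R_E)*sin(nadir)
cos(el) = (21059.1130 / 6371.0000) * sin(6.0 deg) = 0.3455151
el = arccos(0.3455151) = 69.7868 deg
(Earth-central angle = 90 - nadir - el = 14.2132 deg)

69.7868 degrees


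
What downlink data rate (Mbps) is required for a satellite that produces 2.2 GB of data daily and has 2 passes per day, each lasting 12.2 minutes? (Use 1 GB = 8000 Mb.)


total contact time = 2 * 12.2 * 60 = 1464.0000 s
data = 2.2 GB = 17600.0000 Mb
rate = 17600.0000 / 1464.0000 = 12.0219 Mbps

12.0219 Mbps


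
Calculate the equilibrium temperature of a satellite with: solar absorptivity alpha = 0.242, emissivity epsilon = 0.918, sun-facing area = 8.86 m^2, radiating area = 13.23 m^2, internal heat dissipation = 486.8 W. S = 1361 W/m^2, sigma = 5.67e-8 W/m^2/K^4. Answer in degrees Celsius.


Numerator = alpha*S*A_sun + Q_int = 0.242*1361*8.86 + 486.8 = 3404.9473 W
Denominator = eps*sigma*A_rad = 0.918*5.67e-8*13.23 = 6.8862944e-07 W/K^4
T^4 = 4.9445277e+09 K^4
T = 265.1742 K = -7.9758 C

-7.9758 degrees Celsius


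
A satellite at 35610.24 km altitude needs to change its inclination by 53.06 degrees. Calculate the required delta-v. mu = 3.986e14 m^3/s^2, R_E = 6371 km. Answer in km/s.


r = 41981.2400 km = 4.198124e+07 m
V = sqrt(mu/r) = 3081.3499 m/s
di = 53.06 deg = 0.9260717 rad
dV = 2*V*sin(di/2) = 2*3081.3499*sin(0.4630359)
dV = 2752.6705 m/s = 2.7527 km/s

2.7527 km/s


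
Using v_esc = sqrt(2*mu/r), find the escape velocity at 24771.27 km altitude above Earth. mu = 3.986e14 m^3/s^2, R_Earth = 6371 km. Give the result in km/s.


r = 6371.0 + 24771.27 = 31142.2700 km = 3.114227e+07 m
v_esc = sqrt(2*mu/r) = sqrt(2*3.986e14 / 3.114227e+07)
v_esc = 5059.5106 m/s = 5.0595 km/s

5.0595 km/s


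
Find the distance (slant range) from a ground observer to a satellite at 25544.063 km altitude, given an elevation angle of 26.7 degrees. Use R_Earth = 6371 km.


h = 25544.063 km, el = 26.7 deg
d = -R_E*sin(el) + sqrt((R_E*sin(el))^2 + 2*R_E*h + h^2)
d = -6371.0000*sin(0.4660029) + sqrt((6371.0000*0.449319)^2 + 2*6371.0000*25544.063 + 25544.063^2)
d = 28540.8303 km

28540.8303 km


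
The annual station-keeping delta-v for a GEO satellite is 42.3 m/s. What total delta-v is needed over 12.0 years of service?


dV = rate * years = 42.3 * 12.0
dV = 507.6000 m/s

507.6000 m/s


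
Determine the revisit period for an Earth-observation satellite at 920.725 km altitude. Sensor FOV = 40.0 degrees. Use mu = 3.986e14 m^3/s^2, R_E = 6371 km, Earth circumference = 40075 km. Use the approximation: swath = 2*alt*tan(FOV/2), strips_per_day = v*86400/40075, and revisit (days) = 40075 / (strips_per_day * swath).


swath = 2*920.725*tan(0.3490659) = 670.2330 km
v = sqrt(mu/r) = 7393.5584 m/s = 7.3936 km/s
strips/day = v*86400/40075 = 7.3936*86400/40075 = 15.9402
coverage/day = strips * swath = 15.9402 * 670.2330 = 10683.6467 km
revisit = 40075 / 10683.6467 = 3.7511 days

3.7511 days


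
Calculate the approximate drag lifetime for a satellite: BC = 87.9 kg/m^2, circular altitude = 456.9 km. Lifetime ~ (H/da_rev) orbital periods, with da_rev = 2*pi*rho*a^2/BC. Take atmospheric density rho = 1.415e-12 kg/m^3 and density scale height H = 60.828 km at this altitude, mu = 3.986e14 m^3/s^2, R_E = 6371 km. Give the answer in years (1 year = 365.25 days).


a = R_E + alt = 6827.9000 km = 6.8279e+06 m
da_rev = 2*pi*rho*a^2/BC = 2*pi*1.415e-12*(6.8279e+06)^2/87.9 = 4.715435 m per revolution
N = H/da_rev = 60828.0000 m / 4.715435 m = 12899.7650 revolutions
P = 2*pi*sqrt(a^3/mu) = 5614.8990 s
lifetime = N*P = 12899.7650 * 5614.8990 = 7.2430878e+07 s = 838.3203 days
years = 838.3203 / 365.25 = 2.2952 years

2.2952 years


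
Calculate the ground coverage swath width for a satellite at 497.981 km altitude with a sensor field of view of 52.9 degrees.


FOV = 52.9 deg = 0.9232792 rad
swath = 2 * alt * tan(FOV/2) = 2 * 497.981 * tan(0.4616396)
swath = 2 * 497.981 * 0.4974925
swath = 495.4836 km

495.4836 km


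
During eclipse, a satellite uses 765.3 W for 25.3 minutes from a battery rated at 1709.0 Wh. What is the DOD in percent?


E_used = P * t / 60 = 765.3 * 25.3 / 60 = 322.7015 Wh
DOD = E_used / E_total * 100 = 322.7015 / 1709.0 * 100
DOD = 18.8825 %

18.8825 %


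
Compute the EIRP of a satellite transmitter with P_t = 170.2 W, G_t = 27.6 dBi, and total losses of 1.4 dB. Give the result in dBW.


Pt = 170.2 W = 22.3096 dBW
EIRP = Pt_dBW + Gt - losses = 22.3096 + 27.6 - 1.4 = 48.5096 dBW

48.5096 dBW


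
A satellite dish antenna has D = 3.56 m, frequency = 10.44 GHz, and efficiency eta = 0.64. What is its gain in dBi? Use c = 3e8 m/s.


lambda = c/f = 3e8 / 1.044e+10 = 0.02873563 m
G = eta*(pi*D/lambda)^2 = 0.64*(pi*3.56/0.02873563)^2
G = 96947.8547 (linear)
G = 10*log10(96947.8547) = 49.8654 dBi

49.8654 dBi


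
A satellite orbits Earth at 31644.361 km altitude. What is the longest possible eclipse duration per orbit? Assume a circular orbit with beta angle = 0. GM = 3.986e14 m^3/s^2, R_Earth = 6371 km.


r = 38015.3610 km
T = 1229.4154 min
Eclipse fraction = arcsin(R_E/r)/pi = arcsin(6371.0000/38015.3610)/pi
= arcsin(0.1675901)/pi = 0.05359853
Eclipse duration = 0.05359853 * 1229.4154 = 65.8949 min

65.8949 minutes


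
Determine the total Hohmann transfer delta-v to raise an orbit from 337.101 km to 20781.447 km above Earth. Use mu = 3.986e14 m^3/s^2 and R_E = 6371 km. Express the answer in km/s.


r1 = 6708.1010 km = 6.708101e+06 m
r2 = 27152.4470 km = 2.7152447e+07 m
dv1 = sqrt(mu/r1)*(sqrt(2*r2/(r1+r2)) - 1) = 2053.5753 m/s
dv2 = sqrt(mu/r2)*(1 - sqrt(2*r1/(r1+r2))) = 1419.7106 m/s
total dv = |dv1| + |dv2| = 2053.5753 + 1419.7106 = 3473.2859 m/s = 3.4733 km/s

3.4733 km/s


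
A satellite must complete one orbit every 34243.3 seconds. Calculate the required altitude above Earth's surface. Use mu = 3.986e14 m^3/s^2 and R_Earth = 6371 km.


T = 34243.3 s
r = (mu*T^2/(4*pi^2))^(1/3) = (3.986e14 * 34243.3^2 / (4*pi^2))^(1/3)
r = 2.2791676e+07 m = 22791.6759 km
alt = r - R_E = 22791.6759 - 6371 = 16420.6759 km

16420.6759 km


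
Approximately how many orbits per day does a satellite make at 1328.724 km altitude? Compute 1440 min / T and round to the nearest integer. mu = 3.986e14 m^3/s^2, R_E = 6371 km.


r = 7.699724e+06 m
T = 2*pi*sqrt(r^3/mu) = 6723.9420 s = 112.0657 min
revs/day = 1440 / 112.0657 = 12.8496
Rounded: 13 revolutions per day

13 revolutions per day


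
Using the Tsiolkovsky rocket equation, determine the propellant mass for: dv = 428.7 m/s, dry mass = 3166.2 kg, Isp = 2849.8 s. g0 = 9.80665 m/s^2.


ve = Isp * g0 = 2849.8 * 9.80665 = 27946.991170 m/s
mass ratio = exp(dv/ve) = exp(428.7/27946.991170) = 1.01545801
m_prop = m_dry * (mr - 1) = 3166.2 * (1.01545801 - 1)
m_prop = 48.9432 kg

48.9432 kg


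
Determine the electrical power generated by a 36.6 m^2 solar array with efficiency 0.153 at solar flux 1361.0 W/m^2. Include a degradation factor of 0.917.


P = area * eta * S * degradation
P = 36.6 * 0.153 * 1361.0 * 0.917
P = 6988.7576 W

6988.7576 W


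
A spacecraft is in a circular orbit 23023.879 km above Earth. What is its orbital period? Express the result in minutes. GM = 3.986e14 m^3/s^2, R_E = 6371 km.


r = 29394.8790 km = 2.9394879e+07 m
T = 2*pi*sqrt(r^3/mu) = 2*pi*sqrt(2.5398907e+22 / 3.986e14)
T = 50155.5199 s = 835.9253 min

835.9253 minutes


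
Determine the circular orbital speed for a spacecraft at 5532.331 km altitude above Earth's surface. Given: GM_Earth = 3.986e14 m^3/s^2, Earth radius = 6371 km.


r = R_E + alt = 6371.0 + 5532.331 = 11903.3310 km = 1.1903331e+07 m
v = sqrt(mu/r) = sqrt(3.986e14 / 1.1903331e+07) = 5786.7456 m/s = 5.7867 km/s

5.7867 km/s


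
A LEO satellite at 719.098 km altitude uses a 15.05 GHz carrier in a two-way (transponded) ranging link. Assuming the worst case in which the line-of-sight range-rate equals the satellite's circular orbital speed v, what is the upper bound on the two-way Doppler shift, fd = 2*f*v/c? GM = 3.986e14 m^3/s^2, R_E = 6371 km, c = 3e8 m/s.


r = 7.090098e+06 m
v = sqrt(mu/r) = 7497.9498 m/s (worst-case radial velocity)
f = 15.05 GHz = 1.505e+10 Hz
fd = 2*f*v/c = 2*1.505e+10*7497.9498/3.0e+08
fd = 752294.2961 Hz

752294.2961 Hz


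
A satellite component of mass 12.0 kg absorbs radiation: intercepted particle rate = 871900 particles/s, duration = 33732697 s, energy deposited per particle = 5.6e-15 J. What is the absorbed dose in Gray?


Total energy deposited = rate * time * E_per
  = 871900 * 33732697 * 5.6e-15 = 0.1647046 J
Dose = E_total / mass = 0.1647046 / 12.0
Dose = 0.01372538 Gy

0.0137 Gy


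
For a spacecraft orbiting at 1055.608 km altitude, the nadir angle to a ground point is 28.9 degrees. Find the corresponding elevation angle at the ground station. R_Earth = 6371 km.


r = R_E + alt = 7426.6080 km
Law of sines in the satellite / Earth-center / ground-point triangle:
  sin(nadir)/R_E = sin(90 + el)/r  =>  cos(el) = (r/R_E)*sin(nadir)
cos(el) = (7426.6080 / 6371.0000) * sin(28.9 deg) = 0.5633572
el = arccos(0.5633572) = 55.7117 deg
(Earth-central angle = 90 - nadir - el = 5.3883 deg)

55.7117 degrees


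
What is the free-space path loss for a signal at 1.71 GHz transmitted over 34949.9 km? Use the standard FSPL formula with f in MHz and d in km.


f = 1.71 GHz = 1710.0000 MHz
d = 34949.9 km
FSPL = 32.44 + 20*log10(1710.0000) + 20*log10(34949.9)
FSPL = 32.44 + 64.6599 + 90.8689
FSPL = 187.9688 dB

187.9688 dB


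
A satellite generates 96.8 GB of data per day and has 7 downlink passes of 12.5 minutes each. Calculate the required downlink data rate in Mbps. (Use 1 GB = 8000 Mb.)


total contact time = 7 * 12.5 * 60 = 5250.0000 s
data = 96.8 GB = 774400.0000 Mb
rate = 774400.0000 / 5250.0000 = 147.5048 Mbps

147.5048 Mbps


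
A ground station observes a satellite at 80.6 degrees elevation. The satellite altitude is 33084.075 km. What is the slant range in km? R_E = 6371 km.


h = 33084.075 km, el = 80.6 deg
d = -R_E*sin(el) + sqrt((R_E*sin(el))^2 + 2*R_E*h + h^2)
d = -6371.0000*sin(1.4067) + sqrt((6371.0000*0.9865722)^2 + 2*6371.0000*33084.075 + 33084.075^2)
d = 33155.9001 km

33155.9001 km


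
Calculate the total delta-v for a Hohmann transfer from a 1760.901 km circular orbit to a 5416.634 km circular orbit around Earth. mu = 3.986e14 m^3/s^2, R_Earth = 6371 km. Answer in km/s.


r1 = 8131.9010 km = 8.131901e+06 m
r2 = 11787.6340 km = 1.1787634e+07 m
dv1 = sqrt(mu/r1)*(sqrt(2*r2/(r1+r2)) - 1) = 615.4012 m/s
dv2 = sqrt(mu/r2)*(1 - sqrt(2*r1/(r1+r2))) = 560.6311 m/s
total dv = |dv1| + |dv2| = 615.4012 + 560.6311 = 1176.0323 m/s = 1.1760 km/s

1.1760 km/s


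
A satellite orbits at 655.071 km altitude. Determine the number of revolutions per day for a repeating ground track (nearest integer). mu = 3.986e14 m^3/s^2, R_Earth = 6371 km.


r = 7.026071e+06 m
T = 2*pi*sqrt(r^3/mu) = 5861.1120 s = 97.6852 min
revs/day = 1440 / 97.6852 = 14.7412
Rounded: 15 revolutions per day

15 revolutions per day


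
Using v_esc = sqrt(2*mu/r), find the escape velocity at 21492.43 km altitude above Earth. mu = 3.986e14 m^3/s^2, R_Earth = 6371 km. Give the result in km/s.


r = 6371.0 + 21492.43 = 27863.4300 km = 2.786343e+07 m
v_esc = sqrt(2*mu/r) = sqrt(2*3.986e14 / 2.786343e+07)
v_esc = 5348.9231 m/s = 5.3489 km/s

5.3489 km/s


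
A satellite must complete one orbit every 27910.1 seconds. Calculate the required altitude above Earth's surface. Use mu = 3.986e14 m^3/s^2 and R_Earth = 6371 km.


T = 27910.1 s
r = (mu*T^2/(4*pi^2))^(1/3) = (3.986e14 * 27910.1^2 / (4*pi^2))^(1/3)
r = 1.9886886e+07 m = 19886.8858 km
alt = r - R_E = 19886.8858 - 6371 = 13515.8858 km

13515.8858 km


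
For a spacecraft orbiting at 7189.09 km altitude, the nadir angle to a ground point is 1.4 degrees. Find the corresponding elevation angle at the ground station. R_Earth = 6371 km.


r = R_E + alt = 13560.0900 km
Law of sines in the satellite / Earth-center / ground-point triangle:
  sin(nadir)/R_E = sin(90 + el)/r  =>  cos(el) = (r/R_E)*sin(nadir)
cos(el) = (13560.0900 / 6371.0000) * sin(1.4 deg) = 0.05200165
el = arccos(0.05200165) = 87.0192 deg
(Earth-central angle = 90 - nadir - el = 1.5808 deg)

87.0192 degrees


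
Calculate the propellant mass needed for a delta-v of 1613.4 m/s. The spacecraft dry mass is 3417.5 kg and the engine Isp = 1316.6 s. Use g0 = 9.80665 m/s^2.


ve = Isp * g0 = 1316.6 * 9.80665 = 12911.435390 m/s
mass ratio = exp(dv/ve) = exp(1613.4/12911.435390) = 1.13310199
m_prop = m_dry * (mr - 1) = 3417.5 * (1.13310199 - 1)
m_prop = 454.8761 kg

454.8761 kg


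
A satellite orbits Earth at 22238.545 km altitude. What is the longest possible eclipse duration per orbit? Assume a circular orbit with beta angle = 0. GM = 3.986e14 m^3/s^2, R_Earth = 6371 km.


r = 28609.5450 km
T = 802.6503 min
Eclipse fraction = arcsin(R_E/r)/pi = arcsin(6371.0000/28609.5450)/pi
= arcsin(0.2226879)/pi = 0.07148309
Eclipse duration = 0.07148309 * 802.6503 = 57.3759 min

57.3759 minutes


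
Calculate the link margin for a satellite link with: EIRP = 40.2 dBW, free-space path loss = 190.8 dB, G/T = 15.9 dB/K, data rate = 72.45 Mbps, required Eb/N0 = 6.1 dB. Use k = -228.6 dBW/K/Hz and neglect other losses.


C/N0 = EIRP - FSPL + G/T - k = 40.2 - 190.8 + 15.9 - (-228.6)
C/N0 = 93.9000 dB-Hz
R_b = 72.45 Mbps = 7.245e+07 bps -> 10*log10(R_b) = 78.6004 dB-Hz
Eb/N0 = C/N0 - 10*log10(R_b) = 93.9000 - 78.6004 = 15.2996 dB
Margin = Eb/N0 - Eb/N0_req = 15.2996 - 6.1 = 9.1996 dB (link closes)

9.1996 dB


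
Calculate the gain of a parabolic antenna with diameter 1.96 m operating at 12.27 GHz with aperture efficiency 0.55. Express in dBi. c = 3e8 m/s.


lambda = c/f = 3e8 / 1.227e+10 = 0.02444988 m
G = eta*(pi*D/lambda)^2 = 0.55*(pi*1.96/0.02444988)^2
G = 34883.5916 (linear)
G = 10*log10(34883.5916) = 45.4262 dBi

45.4262 dBi


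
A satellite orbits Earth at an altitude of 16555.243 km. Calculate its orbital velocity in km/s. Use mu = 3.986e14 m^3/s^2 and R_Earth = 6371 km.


r = R_E + alt = 6371.0 + 16555.243 = 22926.2430 km = 2.2926243e+07 m
v = sqrt(mu/r) = sqrt(3.986e14 / 2.2926243e+07) = 4169.6750 m/s = 4.1697 km/s

4.1697 km/s


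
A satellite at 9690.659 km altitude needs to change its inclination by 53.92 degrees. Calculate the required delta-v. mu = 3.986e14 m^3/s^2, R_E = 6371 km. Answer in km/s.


r = 16061.6590 km = 1.6061659e+07 m
V = sqrt(mu/r) = 4981.6527 m/s
di = 53.92 deg = 0.9410815 rad
dV = 2*V*sin(di/2) = 2*4981.6527*sin(0.4705408)
dV = 4517.0473 m/s = 4.5170 km/s

4.5170 km/s


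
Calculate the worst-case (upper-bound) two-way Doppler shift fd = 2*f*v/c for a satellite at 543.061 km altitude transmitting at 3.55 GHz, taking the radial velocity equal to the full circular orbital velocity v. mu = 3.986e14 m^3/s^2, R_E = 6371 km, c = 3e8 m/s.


r = 6.914061e+06 m
v = sqrt(mu/r) = 7592.8015 m/s (worst-case radial velocity)
f = 3.55 GHz = 3.55e+09 Hz
fd = 2*f*v/c = 2*3.55e+09*7592.8015/3.0e+08
fd = 179696.3012 Hz

179696.3012 Hz


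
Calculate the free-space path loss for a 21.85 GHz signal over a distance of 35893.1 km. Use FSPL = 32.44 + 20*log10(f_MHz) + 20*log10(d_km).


f = 21.85 GHz = 21850.0000 MHz
d = 35893.1 km
FSPL = 32.44 + 20*log10(21850.0000) + 20*log10(35893.1)
FSPL = 32.44 + 86.7890 + 91.1002
FSPL = 210.3292 dB

210.3292 dB


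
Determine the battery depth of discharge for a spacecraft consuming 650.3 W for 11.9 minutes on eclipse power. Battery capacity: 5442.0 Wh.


E_used = P * t / 60 = 650.3 * 11.9 / 60 = 128.9762 Wh
DOD = E_used / E_total * 100 = 128.9762 / 5442.0 * 100
DOD = 2.3700 %

2.3700 %


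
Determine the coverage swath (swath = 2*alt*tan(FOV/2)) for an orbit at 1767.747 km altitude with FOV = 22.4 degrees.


FOV = 22.4 deg = 0.3909538 rad
swath = 2 * alt * tan(FOV/2) = 2 * 1767.747 * tan(0.1954769)
swath = 2 * 1767.747 * 0.1980053
swath = 700.0467 km

700.0467 km


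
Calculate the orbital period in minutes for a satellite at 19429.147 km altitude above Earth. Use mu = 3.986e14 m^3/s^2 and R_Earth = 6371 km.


r = 25800.1470 km = 2.5800147e+07 m
T = 2*pi*sqrt(r^3/mu) = 2*pi*sqrt(1.7173806e+22 / 3.986e14)
T = 41242.4533 s = 687.3742 min

687.3742 minutes


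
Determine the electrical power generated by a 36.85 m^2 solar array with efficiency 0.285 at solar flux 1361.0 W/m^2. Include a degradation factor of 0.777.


P = area * eta * S * degradation
P = 36.85 * 0.285 * 1361.0 * 0.777
P = 11106.0979 W

11106.0979 W


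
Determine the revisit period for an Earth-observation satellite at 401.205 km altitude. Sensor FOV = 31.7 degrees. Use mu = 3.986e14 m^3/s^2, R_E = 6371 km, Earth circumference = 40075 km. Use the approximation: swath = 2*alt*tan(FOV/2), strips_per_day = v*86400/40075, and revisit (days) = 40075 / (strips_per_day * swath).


swath = 2*401.205*tan(0.2766347) = 227.8156 km
v = sqrt(mu/r) = 7671.9118 m/s = 7.6719 km/s
strips/day = v*86400/40075 = 7.6719*86400/40075 = 16.5403
coverage/day = strips * swath = 16.5403 * 227.8156 = 3768.1427 km
revisit = 40075 / 3768.1427 = 10.6352 days

10.6352 days


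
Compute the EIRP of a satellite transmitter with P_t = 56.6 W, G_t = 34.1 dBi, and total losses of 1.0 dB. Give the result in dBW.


Pt = 56.6 W = 17.5282 dBW
EIRP = Pt_dBW + Gt - losses = 17.5282 + 34.1 - 1.0 = 50.6282 dBW

50.6282 dBW


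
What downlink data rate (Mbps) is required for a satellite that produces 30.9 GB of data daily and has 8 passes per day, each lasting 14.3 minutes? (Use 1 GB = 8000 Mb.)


total contact time = 8 * 14.3 * 60 = 6864.0000 s
data = 30.9 GB = 247200.0000 Mb
rate = 247200.0000 / 6864.0000 = 36.0140 Mbps

36.0140 Mbps


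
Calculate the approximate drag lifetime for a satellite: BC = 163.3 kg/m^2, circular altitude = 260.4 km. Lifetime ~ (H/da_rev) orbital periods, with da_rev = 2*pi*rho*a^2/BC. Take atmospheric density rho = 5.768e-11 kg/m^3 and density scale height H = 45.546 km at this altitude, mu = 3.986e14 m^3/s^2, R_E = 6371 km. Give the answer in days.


a = R_E + alt = 6631.4000 km = 6.6314e+06 m
da_rev = 2*pi*rho*a^2/BC = 2*pi*5.768e-11*(6.6314e+06)^2/163.3 = 97.595408 m per revolution
N = H/da_rev = 45546.0000 m / 97.595408 m = 466.6818 revolutions
P = 2*pi*sqrt(a^3/mu) = 5374.2648 s
lifetime = N*P = 466.6818 * 5374.2648 = 2.5080715e+06 s = 29.0286 days

29.0286 days


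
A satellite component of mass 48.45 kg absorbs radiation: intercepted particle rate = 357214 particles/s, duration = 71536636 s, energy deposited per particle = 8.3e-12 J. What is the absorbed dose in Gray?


Total energy deposited = rate * time * E_per
  = 357214 * 71536636 * 8.3e-12 = 212.0973 J
Dose = E_total / mass = 212.0973 / 48.45
Dose = 4.3777 Gy

4.3777 Gy


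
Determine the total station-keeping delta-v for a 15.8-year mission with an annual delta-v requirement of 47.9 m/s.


dV = rate * years = 47.9 * 15.8
dV = 756.8200 m/s

756.8200 m/s


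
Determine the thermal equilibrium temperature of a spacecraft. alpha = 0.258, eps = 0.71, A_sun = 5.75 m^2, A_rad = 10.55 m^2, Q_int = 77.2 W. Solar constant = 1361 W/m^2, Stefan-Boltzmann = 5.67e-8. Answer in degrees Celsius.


Numerator = alpha*S*A_sun + Q_int = 0.258*1361*5.75 + 77.2 = 2096.2435 W
Denominator = eps*sigma*A_rad = 0.71*5.67e-8*10.55 = 4.2471135e-07 W/K^4
T^4 = 4.9356899e+09 K^4
T = 265.0556 K = -8.0944 C

-8.0944 degrees Celsius


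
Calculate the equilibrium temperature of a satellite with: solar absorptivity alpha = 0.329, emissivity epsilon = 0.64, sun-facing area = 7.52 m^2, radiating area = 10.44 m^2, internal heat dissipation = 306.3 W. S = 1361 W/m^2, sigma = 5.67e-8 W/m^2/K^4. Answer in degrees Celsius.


Numerator = alpha*S*A_sun + Q_int = 0.329*1361*7.52 + 306.3 = 3673.5229 W
Denominator = eps*sigma*A_rad = 0.64*5.67e-8*10.44 = 3.7884672e-07 W/K^4
T^4 = 9.6965941e+09 K^4
T = 313.8013 K = 40.6513 C

40.6513 degrees Celsius


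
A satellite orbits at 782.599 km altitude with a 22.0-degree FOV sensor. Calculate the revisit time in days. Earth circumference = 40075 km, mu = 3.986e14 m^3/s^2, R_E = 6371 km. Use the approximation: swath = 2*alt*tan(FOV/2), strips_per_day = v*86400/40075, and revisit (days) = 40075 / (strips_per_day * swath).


swath = 2*782.599*tan(0.1919862) = 304.2437 km
v = sqrt(mu/r) = 7464.5967 m/s = 7.4646 km/s
strips/day = v*86400/40075 = 7.4646*86400/40075 = 16.0934
coverage/day = strips * swath = 16.0934 * 304.2437 = 4896.3011 km
revisit = 40075 / 4896.3011 = 8.1847 days

8.1847 days


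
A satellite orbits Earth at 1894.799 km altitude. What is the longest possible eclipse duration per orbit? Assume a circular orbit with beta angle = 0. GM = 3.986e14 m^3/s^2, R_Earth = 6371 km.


r = 8265.7990 km
T = 124.6486 min
Eclipse fraction = arcsin(R_E/r)/pi = arcsin(6371.0000/8265.7990)/pi
= arcsin(0.7707664)/pi = 0.2801264
Eclipse duration = 0.2801264 * 124.6486 = 34.9174 min

34.9174 minutes


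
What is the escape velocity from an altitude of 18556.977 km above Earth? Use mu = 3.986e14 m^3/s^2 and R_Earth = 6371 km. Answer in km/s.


r = 6371.0 + 18556.977 = 24927.9770 km = 2.4927977e+07 m
v_esc = sqrt(2*mu/r) = sqrt(2*3.986e14 / 2.4927977e+07)
v_esc = 5655.0979 m/s = 5.6551 km/s

5.6551 km/s


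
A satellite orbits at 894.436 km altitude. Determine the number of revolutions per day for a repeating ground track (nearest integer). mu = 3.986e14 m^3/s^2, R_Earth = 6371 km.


r = 7.265436e+06 m
T = 2*pi*sqrt(r^3/mu) = 6163.1643 s = 102.7194 min
revs/day = 1440 / 102.7194 = 14.0188
Rounded: 14 revolutions per day

14 revolutions per day


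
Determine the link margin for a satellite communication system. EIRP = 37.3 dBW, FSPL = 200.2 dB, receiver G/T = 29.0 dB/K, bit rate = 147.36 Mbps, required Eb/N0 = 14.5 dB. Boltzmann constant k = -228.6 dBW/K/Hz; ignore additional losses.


C/N0 = EIRP - FSPL + G/T - k = 37.3 - 200.2 + 29.0 - (-228.6)
C/N0 = 94.7000 dB-Hz
R_b = 147.36 Mbps = 1.4736e+08 bps -> 10*log10(R_b) = 81.6838 dB-Hz
Eb/N0 = C/N0 - 10*log10(R_b) = 94.7000 - 81.6838 = 13.0162 dB
Margin = Eb/N0 - Eb/N0_req = 13.0162 - 14.5 = -1.4838 dB (negative margin: link does not close)

-1.4838 dB


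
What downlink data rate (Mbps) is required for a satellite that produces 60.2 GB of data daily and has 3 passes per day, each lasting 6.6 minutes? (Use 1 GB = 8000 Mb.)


total contact time = 3 * 6.6 * 60 = 1188.0000 s
data = 60.2 GB = 481600.0000 Mb
rate = 481600.0000 / 1188.0000 = 405.3872 Mbps

405.3872 Mbps


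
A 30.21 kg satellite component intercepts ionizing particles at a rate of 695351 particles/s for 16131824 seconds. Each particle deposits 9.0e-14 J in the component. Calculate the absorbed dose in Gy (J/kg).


Total energy deposited = rate * time * E_per
  = 695351 * 16131824 * 9.0e-14 = 1.0096 J
Dose = E_total / mass = 1.0096 / 30.21
Dose = 0.03341791 Gy

0.0334 Gy


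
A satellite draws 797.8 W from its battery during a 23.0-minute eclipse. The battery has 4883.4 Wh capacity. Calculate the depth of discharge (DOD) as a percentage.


E_used = P * t / 60 = 797.8 * 23.0 / 60 = 305.8233 Wh
DOD = E_used / E_total * 100 = 305.8233 / 4883.4 * 100
DOD = 6.2625 %

6.2625 %


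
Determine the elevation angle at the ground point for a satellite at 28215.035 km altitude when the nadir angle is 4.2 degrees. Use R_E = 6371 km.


r = R_E + alt = 34586.0350 km
Law of sines in the satellite / Earth-center / ground-point triangle:
  sin(nadir)/R_E = sin(90 + el)/r  =>  cos(el) = (r/R_E)*sin(nadir)
cos(el) = (34586.0350 / 6371.0000) * sin(4.2 deg) = 0.3975858
el = arccos(0.3975858) = 66.5727 deg
(Earth-central angle = 90 - nadir - el = 19.2273 deg)

66.5727 degrees


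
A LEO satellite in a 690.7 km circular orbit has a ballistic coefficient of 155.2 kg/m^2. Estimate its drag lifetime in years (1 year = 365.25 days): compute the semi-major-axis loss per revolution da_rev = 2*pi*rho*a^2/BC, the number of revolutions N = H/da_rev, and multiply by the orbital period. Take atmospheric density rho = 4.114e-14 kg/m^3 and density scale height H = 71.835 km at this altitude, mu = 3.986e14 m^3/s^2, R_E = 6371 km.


a = R_E + alt = 7061.7000 km = 7.0617e+06 m
da_rev = 2*pi*rho*a^2/BC = 2*pi*4.114e-14*(7.0617e+06)^2/155.2 = 0.0830559913 m per revolution
N = H/da_rev = 71835.0000 m / 0.0830559913 m = 864898.4724 revolutions
P = 2*pi*sqrt(a^3/mu) = 5905.7508 s
lifetime = N*P = 864898.4724 * 5905.7508 = 5.1078748e+09 s = 59118.9217 days
years = 59118.9217 / 365.25 = 161.8588 years

161.8588 years


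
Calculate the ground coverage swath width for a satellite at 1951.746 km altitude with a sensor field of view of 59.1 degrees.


FOV = 59.1 deg = 1.0315 rad
swath = 2 * alt * tan(FOV/2) = 2 * 1951.746 * tan(0.5157448)
swath = 2 * 1951.746 * 0.5669254
swath = 2212.9886 km

2212.9886 km


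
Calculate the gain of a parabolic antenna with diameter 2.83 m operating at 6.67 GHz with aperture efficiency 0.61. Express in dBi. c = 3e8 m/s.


lambda = c/f = 3e8 / 6.67e+09 = 0.04497751 m
G = eta*(pi*D/lambda)^2 = 0.61*(pi*2.83/0.04497751)^2
G = 23834.8054 (linear)
G = 10*log10(23834.8054) = 43.7721 dBi

43.7721 dBi


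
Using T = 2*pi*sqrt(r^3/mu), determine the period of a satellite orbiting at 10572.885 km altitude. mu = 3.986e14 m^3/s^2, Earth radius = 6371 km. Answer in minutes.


r = 16943.8850 km = 1.6943885e+07 m
T = 2*pi*sqrt(r^3/mu) = 2*pi*sqrt(4.8645087e+21 / 3.986e14)
T = 21949.8074 s = 365.8301 min

365.8301 minutes


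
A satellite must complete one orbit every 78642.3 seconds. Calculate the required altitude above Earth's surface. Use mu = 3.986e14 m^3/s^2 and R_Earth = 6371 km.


T = 78642.3 s
r = (mu*T^2/(4*pi^2))^(1/3) = (3.986e14 * 78642.3^2 / (4*pi^2))^(1/3)
r = 3.9673147e+07 m = 39673.1475 km
alt = r - R_E = 39673.1475 - 6371 = 33302.1475 km

33302.1475 km


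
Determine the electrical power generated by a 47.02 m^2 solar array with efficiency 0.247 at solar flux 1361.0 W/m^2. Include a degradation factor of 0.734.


P = area * eta * S * degradation
P = 47.02 * 0.247 * 1361.0 * 0.734
P = 11602.0241 W

11602.0241 W


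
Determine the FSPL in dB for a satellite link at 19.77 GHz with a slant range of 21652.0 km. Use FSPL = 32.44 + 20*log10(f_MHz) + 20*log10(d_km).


f = 19.77 GHz = 19770.0000 MHz
d = 21652.0 km
FSPL = 32.44 + 20*log10(19770.0000) + 20*log10(21652.0)
FSPL = 32.44 + 85.9201 + 86.7100
FSPL = 205.0701 dB

205.0701 dB


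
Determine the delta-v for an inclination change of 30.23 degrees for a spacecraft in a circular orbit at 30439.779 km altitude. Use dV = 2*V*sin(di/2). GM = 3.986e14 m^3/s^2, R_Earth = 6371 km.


r = 36810.7790 km = 3.6810779e+07 m
V = sqrt(mu/r) = 3290.6458 m/s
di = 30.23 deg = 0.527613 rad
dV = 2*V*sin(di/2) = 2*3290.6458*sin(0.2638065)
dV = 1716.1196 m/s = 1.7161 km/s

1.7161 km/s
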